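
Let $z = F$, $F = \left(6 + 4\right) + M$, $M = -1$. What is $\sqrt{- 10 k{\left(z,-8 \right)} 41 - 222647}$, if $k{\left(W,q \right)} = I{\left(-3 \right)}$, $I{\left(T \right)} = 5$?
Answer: $11 i \sqrt{1857} \approx 474.02 i$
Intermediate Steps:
$F = 9$ ($F = \left(6 + 4\right) - 1 = 10 - 1 = 9$)
$z = 9$
$k{\left(W,q \right)} = 5$
$\sqrt{- 10 k{\left(z,-8 \right)} 41 - 222647} = \sqrt{\left(-10\right) 5 \cdot 41 - 222647} = \sqrt{\left(-50\right) 41 - 222647} = \sqrt{-2050 - 222647} = \sqrt{-224697} = 11 i \sqrt{1857}$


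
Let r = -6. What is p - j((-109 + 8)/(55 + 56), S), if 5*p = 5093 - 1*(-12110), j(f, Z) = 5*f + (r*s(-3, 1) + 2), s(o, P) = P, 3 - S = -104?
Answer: 1914278/555 ≈ 3449.1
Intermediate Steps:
S = 107 (S = 3 - 1*(-104) = 3 + 104 = 107)
j(f, Z) = -4 + 5*f (j(f, Z) = 5*f + (-6*1 + 2) = 5*f + (-6 + 2) = 5*f - 4 = -4 + 5*f)
p = 17203/5 (p = (5093 - 1*(-12110))/5 = (5093 + 12110)/5 = (⅕)*17203 = 17203/5 ≈ 3440.6)
p - j((-109 + 8)/(55 + 56), S) = 17203/5 - (-4 + 5*((-109 + 8)/(55 + 56))) = 17203/5 - (-4 + 5*(-101/111)) = 17203/5 - (-4 - 505/111) = 17203/5 - 1*(-949/111) = 17203/5 + 949/111 = 1914278/555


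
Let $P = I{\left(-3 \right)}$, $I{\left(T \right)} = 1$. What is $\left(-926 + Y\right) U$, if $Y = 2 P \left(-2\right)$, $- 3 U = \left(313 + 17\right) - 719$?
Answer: $-120590$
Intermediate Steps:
$P = 1$
$U = \frac{389}{3}$ ($U = - \frac{\left(313 + 17\right) - 719}{3} = - \frac{330 - 719}{3} = \left(- \frac{1}{3}\right) \left(-389\right) = \frac{389}{3} \approx 129.67$)
$Y = -4$ ($Y = 2 \cdot 1 \left(-2\right) = 2 \left(-2\right) = -4$)
$\left(-926 + Y\right) U = \left(-926 - 4\right) \frac{389}{3} = \left(-930\right) \frac{389}{3} = -120590$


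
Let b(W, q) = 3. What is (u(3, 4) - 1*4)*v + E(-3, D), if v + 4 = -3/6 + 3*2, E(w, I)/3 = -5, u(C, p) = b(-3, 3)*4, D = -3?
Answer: -3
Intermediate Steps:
u(C, p) = 12 (u(C, p) = 3*4 = 12)
E(w, I) = -15 (E(w, I) = 3*(-5) = -15)
v = 3/2 (v = -4 + (-3/6 + 3*2) = -4 + (-3*⅙ + 6) = -4 + (-½ + 6) = -4 + 11/2 = 3/2 ≈ 1.5000)
(u(3, 4) - 1*4)*v + E(-3, D) = (12 - 1*4)*(3/2) - 15 = (12 - 4)*(3/2) - 15 = 8*(3/2) - 15 = 12 - 15 = -3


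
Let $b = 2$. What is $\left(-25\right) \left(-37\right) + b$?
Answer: $927$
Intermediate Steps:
$\left(-25\right) \left(-37\right) + b = \left(-25\right) \left(-37\right) + 2 = 925 + 2 = 927$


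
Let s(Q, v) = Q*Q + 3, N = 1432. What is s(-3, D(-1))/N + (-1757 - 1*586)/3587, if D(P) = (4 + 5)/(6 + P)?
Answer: -828033/1284146 ≈ -0.64481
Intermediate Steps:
D(P) = 9/(6 + P)
s(Q, v) = 3 + Q² (s(Q, v) = Q² + 3 = 3 + Q²)
s(-3, D(-1))/N + (-1757 - 1*586)/3587 = (3 + (-3)²)/1432 + (-1757 - 1*586)/3587 = (3 + 9)*(1/1432) + (-1757 - 586)*(1/3587) = 12*(1/1432) - 2343*1/3587 = 3/358 - 2343/3587 = -828033/1284146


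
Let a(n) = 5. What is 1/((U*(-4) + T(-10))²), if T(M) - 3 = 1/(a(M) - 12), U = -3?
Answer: 49/10816 ≈ 0.0045303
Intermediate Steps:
T(M) = 20/7 (T(M) = 3 + 1/(5 - 12) = 3 + 1/(-7) = 3 - ⅐ = 20/7)
1/((U*(-4) + T(-10))²) = 1/((-3*(-4) + 20/7)²) = 1/((12 + 20/7)²) = 1/((104/7)²) = 1/(10816/49) = 49/10816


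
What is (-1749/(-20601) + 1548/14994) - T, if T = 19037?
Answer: -15556368658/817173 ≈ -19037.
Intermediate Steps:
(-1749/(-20601) + 1548/14994) - T = (-1749/(-20601) + 1548/14994) - 1*19037 = (-1749*(-1/20601) + 1548*(1/14994)) - 19037 = (583/6867 + 86/833) - 19037 = 153743/817173 - 19037 = -15556368658/817173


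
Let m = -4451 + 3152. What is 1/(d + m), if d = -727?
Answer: -1/2026 ≈ -0.00049358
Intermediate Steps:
m = -1299
1/(d + m) = 1/(-727 - 1299) = 1/(-2026) = -1/2026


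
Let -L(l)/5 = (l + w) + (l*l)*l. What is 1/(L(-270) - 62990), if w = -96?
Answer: 1/98353840 ≈ 1.0167e-8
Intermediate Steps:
L(l) = 480 - 5*l - 5*l³ (L(l) = -5*((l - 96) + (l*l)*l) = -5*((-96 + l) + l²*l) = -5*((-96 + l) + l³) = -5*(-96 + l + l³) = 480 - 5*l - 5*l³)
1/(L(-270) - 62990) = 1/((480 - 5*(-270) - 5*(-270)³) - 62990) = 1/((480 + 1350 - 5*(-19683000)) - 62990) = 1/((480 + 1350 + 98415000) - 62990) = 1/(98416830 - 62990) = 1/98353840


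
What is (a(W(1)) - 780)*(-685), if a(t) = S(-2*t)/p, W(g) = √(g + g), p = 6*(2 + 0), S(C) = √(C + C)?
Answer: 534300 - 685*I*2^(¼)/6 ≈ 5.343e+5 - 135.77*I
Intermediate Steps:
S(C) = √2*√C (S(C) = √(2*C) = √2*√C)
p = 12 (p = 6*2 = 12)
W(g) = √2*√g (W(g) = √(2*g) = √2*√g)
a(t) = √(-t)/6 (a(t) = (√2*√(-2*t))/12 = (√2*(√2*√(-t)))*(1/12) = (2*√(-t))*(1/12) = √(-t)/6)
(a(W(1)) - 780)*(-685) = (√(-√2*√1)/6 - 780)*(-685) = (√(-√2)/6 - 780)*(-685) = ((I*2^(¼))/6 - 780)*(-685) = (I*2^(¼)/6 - 780)*(-685) = (-780 + I*2^(¼)/6)*(-685) = 534300 - 685*I*2^(¼)/6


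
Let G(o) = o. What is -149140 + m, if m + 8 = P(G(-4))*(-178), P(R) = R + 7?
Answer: -149682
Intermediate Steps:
P(R) = 7 + R
m = -542 (m = -8 + (7 - 4)*(-178) = -8 + 3*(-178) = -8 - 534 = -542)
-149140 + m = -149140 - 542 = -149682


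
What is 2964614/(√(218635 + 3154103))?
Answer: 1482307*√3372738/1686369 ≈ 1614.3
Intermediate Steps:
2964614/(√(218635 + 3154103)) = 2964614/(√3372738) = 2964614*(√3372738/3372738) = 1482307*√3372738/1686369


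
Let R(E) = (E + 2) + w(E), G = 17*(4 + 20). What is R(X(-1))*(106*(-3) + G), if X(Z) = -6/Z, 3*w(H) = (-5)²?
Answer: 1470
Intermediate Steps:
G = 408 (G = 17*24 = 408)
w(H) = 25/3 (w(H) = (⅓)*(-5)² = (⅓)*25 = 25/3)
R(E) = 31/3 + E (R(E) = (E + 2) + 25/3 = (2 + E) + 25/3 = 31/3 + E)
R(X(-1))*(106*(-3) + G) = (31/3 - 6/(-1))*(106*(-3) + 408) = (31/3 - 6*(-1))*(-318 + 408) = (31/3 + 6)*90 = (49/3)*90 = 1470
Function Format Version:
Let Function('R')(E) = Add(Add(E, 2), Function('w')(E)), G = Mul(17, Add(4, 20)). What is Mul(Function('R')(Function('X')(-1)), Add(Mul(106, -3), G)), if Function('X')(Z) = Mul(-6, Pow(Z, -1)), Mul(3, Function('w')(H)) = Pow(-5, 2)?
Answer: 1470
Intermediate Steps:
G = 408 (G = Mul(17, 24) = 408)
Function('w')(H) = Rational(25, 3) (Function('w')(H) = Mul(Rational(1, 3), Pow(-5, 2)) = Mul(Rational(1, 3), 25) = Rational(25, 3))
Function('R')(E) = Add(Rational(31, 3), E) (Function('R')(E) = Add(Add(E, 2), Rational(25, 3)) = Add(Add(2, E), Rational(25, 3)) = Add(Rational(31, 3), E))
Mul(Function('R')(Function('X')(-1)), Add(Mul(106, -3), G)) = Mul(Add(Rational(31, 3), Mul(-6, Pow(-1, -1))), Add(Mul(106, -3), 408)) = Mul(Add(Rational(31, 3), Mul(-6, -1)), Add(-318, 408)) = Mul(Add(Rational(31, 3), 6), 90) = Mul(Rational(49, 3), 90) = 1470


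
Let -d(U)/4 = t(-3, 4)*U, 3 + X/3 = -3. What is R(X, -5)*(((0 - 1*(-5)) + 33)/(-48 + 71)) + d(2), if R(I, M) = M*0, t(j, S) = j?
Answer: 24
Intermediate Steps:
X = -18 (X = -9 + 3*(-3) = -9 - 9 = -18)
R(I, M) = 0
d(U) = 12*U (d(U) = -(-12)*U = 12*U)
R(X, -5)*(((0 - 1*(-5)) + 33)/(-48 + 71)) + d(2) = 0*(((0 - 1*(-5)) + 33)/(-48 + 71)) + 12*2 = 0*(((0 + 5) + 33)/23) + 24 = 0*((5 + 33)*(1/23)) + 24 = 0*(38*(1/23)) + 24 = 0*(38/23) + 24 = 0 + 24 = 24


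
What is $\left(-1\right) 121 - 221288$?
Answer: $-221409$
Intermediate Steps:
$\left(-1\right) 121 - 221288 = -121 - 221288 = -221409$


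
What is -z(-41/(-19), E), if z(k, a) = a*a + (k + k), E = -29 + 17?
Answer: -2818/19 ≈ -148.32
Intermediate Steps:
E = -12
z(k, a) = a² + 2*k
-z(-41/(-19), E) = -((-12)² + 2*(-41/(-19))) = -(144 + 2*(-41*(-1/19))) = -(144 + 2*(41/19)) = -(144 + 82/19) = -1*2818/19 = -2818/19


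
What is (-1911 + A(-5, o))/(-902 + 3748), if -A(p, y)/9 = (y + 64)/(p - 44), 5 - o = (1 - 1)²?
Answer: -46509/69727 ≈ -0.66702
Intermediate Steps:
o = 5 (o = 5 - (1 - 1)² = 5 - 1*0² = 5 - 1*0 = 5 + 0 = 5)
A(p, y) = -9*(64 + y)/(-44 + p) (A(p, y) = -9*(y + 64)/(p - 44) = -9*(64 + y)/(-44 + p))
(-1911 + A(-5, o))/(-902 + 3748) = (-1911 + 9*(-64 - 1*5)/(-44 - 5))/(-902 + 3748) = (-1911 + 9*(-64 - 5)/(-49))/2846 = (-1911 + 9*(-1/49)*(-69))*(1/2846) = (-1911 + 621/49)*(1/2846) = -93018/49*1/2846 = -46509/69727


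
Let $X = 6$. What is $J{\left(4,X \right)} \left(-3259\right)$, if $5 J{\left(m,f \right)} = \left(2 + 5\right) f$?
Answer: $- \frac{136878}{5} \approx -27376.0$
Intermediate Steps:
$J{\left(m,f \right)} = \frac{7 f}{5}$ ($J{\left(m,f \right)} = \frac{\left(2 + 5\right) f}{5} = \frac{7 f}{5}$)
$J{\left(4,X \right)} \left(-3259\right) = \frac{7}{5} \cdot 6 \left(-3259\right) = \frac{42}{5} \left(-3259\right) = - \frac{136878}{5}$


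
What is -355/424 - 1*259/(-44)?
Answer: 23549/4664 ≈ 5.0491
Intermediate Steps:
-355/424 - 1*259/(-44) = -355*1/424 - 259*(-1/44) = -355/424 + 259/44 = 23549/4664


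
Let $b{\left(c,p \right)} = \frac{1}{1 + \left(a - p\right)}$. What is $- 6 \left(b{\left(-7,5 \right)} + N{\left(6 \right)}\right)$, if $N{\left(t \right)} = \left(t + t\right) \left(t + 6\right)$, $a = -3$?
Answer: $- \frac{6042}{7} \approx -863.14$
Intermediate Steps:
$N{\left(t \right)} = 2 t \left(6 + t\right)$
$b{\left(c,p \right)} = \frac{1}{-2 - p}$ ($b{\left(c,p \right)} = \frac{1}{1 - \left(3 + p\right)} = \frac{1}{-2 - p}$)
$- 6 \left(b{\left(-7,5 \right)} + N{\left(6 \right)}\right) = - 6 \left(- \frac{1}{2 + 5} + 2 \cdot 6 \left(6 + 6\right)\right) = - 6 \left(- \frac{1}{7} + 2 \cdot 6 \cdot 12\right) = - 6 \left(\left(-1\right) \frac{1}{7} + 144\right) = - 6 \left(- \frac{1}{7} + 144\right) = \left(-6\right) \frac{1007}{7} = - \frac{6042}{7}$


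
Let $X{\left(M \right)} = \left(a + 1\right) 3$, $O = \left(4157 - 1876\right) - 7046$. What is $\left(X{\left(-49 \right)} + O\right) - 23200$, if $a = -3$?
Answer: $-27971$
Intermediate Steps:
$O = -4765$ ($O = 2281 - 7046 = -4765$)
$X{\left(M \right)} = -6$ ($X{\left(M \right)} = \left(-3 + 1\right) 3 = \left(-2\right) 3 = -6$)
$\left(X{\left(-49 \right)} + O\right) - 23200 = \left(-6 - 4765\right) - 23200 = -4771 - 23200 = -27971$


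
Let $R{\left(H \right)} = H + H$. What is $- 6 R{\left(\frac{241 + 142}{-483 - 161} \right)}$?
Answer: $\frac{1149}{161} \approx 7.1366$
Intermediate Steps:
$R{\left(H \right)} = 2 H$
$- 6 R{\left(\frac{241 + 142}{-483 - 161} \right)} = - 6 \cdot 2 \frac{241 + 142}{-483 - 161} = - 6 \cdot 2 \frac{383}{-644} = - 6 \cdot 2 \cdot 383 \left(- \frac{1}{644}\right) = - 6 \cdot 2 \left(- \frac{383}{644}\right) = \left(-6\right) \left(- \frac{383}{322}\right) = \frac{1149}{161}$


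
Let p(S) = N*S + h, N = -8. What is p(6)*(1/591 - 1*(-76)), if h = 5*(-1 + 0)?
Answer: -2380601/591 ≈ -4028.1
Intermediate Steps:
h = -5 (h = 5*(-1) = -5)
p(S) = -5 - 8*S (p(S) = -8*S - 5 = -5 - 8*S)
p(6)*(1/591 - 1*(-76)) = (-5 - 8*6)*(1/591 - 1*(-76)) = (-5 - 48)*(1/591 + 76) = -53*44917/591 = -2380601/591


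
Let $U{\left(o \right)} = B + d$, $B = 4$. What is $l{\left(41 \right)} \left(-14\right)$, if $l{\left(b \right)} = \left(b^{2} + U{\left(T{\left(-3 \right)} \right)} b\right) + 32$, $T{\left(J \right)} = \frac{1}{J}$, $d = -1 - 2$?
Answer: $-24556$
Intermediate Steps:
$d = -3$
$U{\left(o \right)} = 1$ ($U{\left(o \right)} = 4 - 3 = 1$)
$l{\left(b \right)} = 32 + b + b^{2}$ ($l{\left(b \right)} = \left(b^{2} + 1 b\right) + 32 = \left(b^{2} + b\right) + 32 = \left(b + b^{2}\right) + 32 = 32 + b + b^{2}$)
$l{\left(41 \right)} \left(-14\right) = \left(32 + 41 + 41^{2}\right) \left(-14\right) = \left(32 + 41 + 1681\right) \left(-14\right) = 1754 \left(-14\right) = -24556$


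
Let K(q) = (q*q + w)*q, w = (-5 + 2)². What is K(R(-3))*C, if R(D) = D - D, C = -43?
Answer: 0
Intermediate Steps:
R(D) = 0
w = 9 (w = (-3)² = 9)
K(q) = q*(9 + q²) (K(q) = (q*q + 9)*q = (q² + 9)*q = (9 + q²)*q = q*(9 + q²))
K(R(-3))*C = (0*(9 + 0²))*(-43) = (0*(9 + 0))*(-43) = (0*9)*(-43) = 0*(-43) = 0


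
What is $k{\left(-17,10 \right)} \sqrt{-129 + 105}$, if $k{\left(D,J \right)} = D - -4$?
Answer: $- 26 i \sqrt{6} \approx - 63.687 i$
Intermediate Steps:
$k{\left(D,J \right)} = 4 + D$ ($k{\left(D,J \right)} = D + 4 = 4 + D$)
$k{\left(-17,10 \right)} \sqrt{-129 + 105} = \left(4 - 17\right) \sqrt{-129 + 105} = - 13 \sqrt{-24} = - 13 \cdot 2 i \sqrt{6} = - 26 i \sqrt{6}$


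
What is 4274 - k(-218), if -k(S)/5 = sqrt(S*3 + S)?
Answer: 4274 + 10*I*sqrt(218) ≈ 4274.0 + 147.65*I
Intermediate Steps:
k(S) = -10*sqrt(S) (k(S) = -5*sqrt(S*3 + S) = -5*sqrt(3*S + S) = -5*2*sqrt(S) = -10*sqrt(S))
4274 - k(-218) = 4274 - (-10)*sqrt(-218) = 4274 - (-10)*I*sqrt(218) = 4274 + 10*I*sqrt(218)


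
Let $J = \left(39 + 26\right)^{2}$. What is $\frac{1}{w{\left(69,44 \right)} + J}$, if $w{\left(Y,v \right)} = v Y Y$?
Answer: $\frac{1}{213709} \approx 4.6793 \cdot 10^{-6}$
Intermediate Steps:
$w{\left(Y,v \right)} = v Y^{2}$ ($w{\left(Y,v \right)} = Y v Y = v Y^{2}$)
$J = 4225$ ($J = 65^{2} = 4225$)
$\frac{1}{w{\left(69,44 \right)} + J} = \frac{1}{44 \cdot 69^{2} + 4225} = \frac{1}{44 \cdot 4761 + 4225} = \frac{1}{209484 + 4225} = \frac{1}{213709}$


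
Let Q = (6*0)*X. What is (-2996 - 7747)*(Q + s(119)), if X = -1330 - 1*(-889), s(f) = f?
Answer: -1278417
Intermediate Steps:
X = -441 (X = -1330 + 889 = -441)
Q = 0 (Q = (6*0)*(-441) = 0*(-441) = 0)
(-2996 - 7747)*(Q + s(119)) = (-2996 - 7747)*(0 + 119) = -10743*119 = -1278417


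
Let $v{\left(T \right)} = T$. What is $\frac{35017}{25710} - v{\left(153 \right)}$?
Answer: $- \frac{3898613}{25710} \approx -151.64$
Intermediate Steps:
$\frac{35017}{25710} - v{\left(153 \right)} = \frac{35017}{25710} - 153 = - \frac{3898613}{25710}$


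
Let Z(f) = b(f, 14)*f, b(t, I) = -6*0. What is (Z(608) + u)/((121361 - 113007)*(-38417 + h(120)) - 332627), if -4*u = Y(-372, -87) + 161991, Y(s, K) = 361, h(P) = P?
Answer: 40588/320265765 ≈ 0.00012673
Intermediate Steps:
b(t, I) = 0
Z(f) = 0 (Z(f) = 0*f = 0)
u = -40588 (u = -(361 + 161991)/4 = -¼*162352 = -40588)
(Z(608) + u)/((121361 - 113007)*(-38417 + h(120)) - 332627) = (0 - 40588)/((121361 - 113007)*(-38417 + 120) - 332627) = -40588/(8354*(-38297) - 332627) = -40588/(-319933138 - 332627) = -40588/(-320265765) = -40588*(-1/320265765) = 40588/320265765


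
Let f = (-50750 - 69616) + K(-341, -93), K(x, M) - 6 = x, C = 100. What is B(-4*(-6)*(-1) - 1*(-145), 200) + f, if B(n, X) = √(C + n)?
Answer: -120701 + √221 ≈ -1.2069e+5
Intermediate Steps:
K(x, M) = 6 + x
B(n, X) = √(100 + n)
f = -120701 (f = (-50750 - 69616) + (6 - 341) = -120366 - 335 = -120701)
B(-4*(-6)*(-1) - 1*(-145), 200) + f = √(100 + (-4*(-6)*(-1) - 1*(-145))) - 120701 = √(100 + (24*(-1) + 145)) - 120701 = √(100 + (-24 + 145)) - 120701 = √(100 + 121) - 120701 = √221 - 120701 = -120701 + √221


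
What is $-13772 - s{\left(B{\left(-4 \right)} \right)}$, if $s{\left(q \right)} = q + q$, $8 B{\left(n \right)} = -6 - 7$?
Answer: $- \frac{55075}{4} \approx -13769.0$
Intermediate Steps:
$B{\left(n \right)} = - \frac{13}{8}$ ($B{\left(n \right)} = \frac{-6 - 7}{8} = \frac{1}{8} \left(-13\right) = - \frac{13}{8}$)
$s{\left(q \right)} = 2 q$
$-13772 - s{\left(B{\left(-4 \right)} \right)} = -13772 - 2 \left(- \frac{13}{8}\right) = -13772 - - \frac{13}{4} = -13772 + \frac{13}{4} = - \frac{55075}{4}$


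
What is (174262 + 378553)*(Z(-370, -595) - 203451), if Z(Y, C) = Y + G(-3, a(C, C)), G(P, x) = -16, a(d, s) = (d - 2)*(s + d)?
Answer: -112684151155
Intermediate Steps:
a(d, s) = (-2 + d)*(d + s)
Z(Y, C) = -16 + Y (Z(Y, C) = Y - 16 = -16 + Y)
(174262 + 378553)*(Z(-370, -595) - 203451) = (174262 + 378553)*((-16 - 370) - 203451) = 552815*(-386 - 203451) = 552815*(-203837) = -112684151155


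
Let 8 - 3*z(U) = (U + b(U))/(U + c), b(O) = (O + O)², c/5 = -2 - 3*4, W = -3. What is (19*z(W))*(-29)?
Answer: -339967/219 ≈ -1552.4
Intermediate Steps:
c = -70 (c = 5*(-2 - 3*4) = 5*(-2 - 12) = 5*(-14) = -70)
b(O) = 4*O² (b(O) = (2*O)² = 4*O²)
z(U) = 8/3 - (U + 4*U²)/(3*(-70 + U)) (z(U) = 8/3 - (U + 4*U²)/(3*(U - 70)) = 8/3 - (U + 4*U²)/(3*(-70 + U)))
(19*z(W))*(-29) = (19*((-560 - 4*(-3)² + 7*(-3))/(3*(-70 - 3))))*(-29) = (19*((⅓)*(-560 - 4*9 - 21)/(-73)))*(-29) = (19*((⅓)*(-1/73)*(-560 - 36 - 21)))*(-29) = (19*((⅓)*(-1/73)*(-617)))*(-29) = (19*(617/219))*(-29) = (11723/219)*(-29) = -339967/219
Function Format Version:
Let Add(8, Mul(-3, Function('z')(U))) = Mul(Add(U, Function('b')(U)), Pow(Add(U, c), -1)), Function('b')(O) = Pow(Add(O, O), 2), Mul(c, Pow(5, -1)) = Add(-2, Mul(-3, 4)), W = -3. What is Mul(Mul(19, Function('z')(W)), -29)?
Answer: Rational(-339967, 219) ≈ -1552.4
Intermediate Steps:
c = -70 (c = Mul(5, Add(-2, Mul(-3, 4))) = Mul(5, Add(-2, -12)) = Mul(5, -14) = -70)
Function('b')(O) = Mul(4, Pow(O, 2)) (Function('b')(O) = Pow(Mul(2, O), 2) = Mul(4, Pow(O, 2)))
Function('z')(U) = Add(Rational(8, 3), Mul(Rational(-1, 3), Pow(Add(-70, U), -1), Add(U, Mul(4, Pow(U, 2))))) (Function('z')(U) = Add(Rational(8, 3), Mul(Rational(-1, 3), Mul(Add(U, Mul(4, Pow(U, 2))), Pow(Add(U, -70), -1)))) = Add(Rational(8, 3), Mul(Rational(-1, 3), Mul(Add(U, Mul(4, Pow(U, 2))), Pow(Add(-70, U), -1)))) = Add(Rational(8, 3), Mul(Rational(-1, 3), Mul(Pow(Add(-70, U), -1), Add(U, Mul(4, Pow(U, 2)))))) = Add(Rational(8, 3), Mul(Rational(-1, 3), Pow(Add(-70, U), -1), Add(U, Mul(4, Pow(U, 2))))))
Mul(Mul(19, Function('z')(W)), -29) = Mul(Mul(19, Mul(Rational(1, 3), Pow(Add(-70, -3), -1), Add(-560, Mul(-4, Pow(-3, 2)), Mul(7, -3)))), -29) = Mul(Mul(19, Mul(Rational(1, 3), Pow(-73, -1), Add(-560, Mul(-4, 9), -21))), -29) = Mul(Mul(19, Mul(Rational(1, 3), Rational(-1, 73), Add(-560, -36, -21))), -29) = Mul(Mul(19, Mul(Rational(1, 3), Rational(-1, 73), -617)), -29) = Mul(Mul(19, Rational(617, 219)), -29) = Mul(Rational(11723, 219), -29) = Rational(-339967, 219)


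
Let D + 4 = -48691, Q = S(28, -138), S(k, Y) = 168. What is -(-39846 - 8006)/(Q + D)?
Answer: -47852/48527 ≈ -0.98609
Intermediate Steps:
Q = 168
D = -48695 (D = -4 - 48691 = -48695)
-(-39846 - 8006)/(Q + D) = -(-39846 - 8006)/(168 - 48695) = -(-47852)/(-48527) = -(-47852)*(-1)/48527 = -1*47852/48527 = -47852/48527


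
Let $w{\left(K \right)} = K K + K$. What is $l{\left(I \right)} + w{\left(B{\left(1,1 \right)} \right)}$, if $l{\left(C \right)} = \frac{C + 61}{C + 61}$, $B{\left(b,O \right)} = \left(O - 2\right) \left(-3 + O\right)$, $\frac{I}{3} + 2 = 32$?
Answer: $7$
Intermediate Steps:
$I = 90$ ($I = -6 + 3 \cdot 32 = -6 + 96 = 90$)
$B{\left(b,O \right)} = \left(-3 + O\right) \left(-2 + O\right)$ ($B{\left(b,O \right)} = \left(-2 + O\right) \left(-3 + O\right) = \left(-3 + O\right) \left(-2 + O\right)$)
$l{\left(C \right)} = 1$ ($l{\left(C \right)} = \frac{61 + C}{61 + C} = 1$)
$w{\left(K \right)} = K + K^{2}$ ($w{\left(K \right)} = K^{2} + K = K + K^{2}$)
$l{\left(I \right)} + w{\left(B{\left(1,1 \right)} \right)} = 1 + \left(6 + 1^{2} - 5\right) \left(1 + \left(6 + 1^{2} - 5\right)\right) = 1 + \left(6 + 1 - 5\right) \left(1 + \left(6 + 1 - 5\right)\right) = 1 + 2 \left(1 + 2\right) = 1 + 2 \cdot 3 = 1 + 6 = 7$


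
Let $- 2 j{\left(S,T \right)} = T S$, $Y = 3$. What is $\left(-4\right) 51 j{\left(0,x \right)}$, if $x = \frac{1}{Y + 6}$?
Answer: $0$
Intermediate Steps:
$x = \frac{1}{9}$ ($x = \frac{1}{3 + 6} = \frac{1}{9} \approx 0.11111$)
$j{\left(S,T \right)} = - \frac{S T}{2}$ ($j{\left(S,T \right)} = - \frac{T S}{2} = - \frac{S T}{2}$)
$\left(-4\right) 51 j{\left(0,x \right)} = \left(-4\right) 51 \left(\left(- \frac{1}{2}\right) 0 \cdot \frac{1}{9}\right) = \left(-204\right) 0 = 0$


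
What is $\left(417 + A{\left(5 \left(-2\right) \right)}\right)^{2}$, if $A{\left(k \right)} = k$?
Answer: $165649$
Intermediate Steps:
$\left(417 + A{\left(5 \left(-2\right) \right)}\right)^{2} = \left(417 + 5 \left(-2\right)\right)^{2} = \left(417 - 10\right)^{2} = 407^{2} = 165649$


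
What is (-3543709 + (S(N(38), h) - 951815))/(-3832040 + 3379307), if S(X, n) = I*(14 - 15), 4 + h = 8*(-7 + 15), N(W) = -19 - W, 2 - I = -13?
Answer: 1498513/150911 ≈ 9.9298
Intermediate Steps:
I = 15 (I = 2 - 1*(-13) = 2 + 13 = 15)
h = 60 (h = -4 + 8*(-7 + 15) = -4 + 8*8 = -4 + 64 = 60)
S(X, n) = -15 (S(X, n) = 15*(14 - 15) = 15*(-1) = -15)
(-3543709 + (S(N(38), h) - 951815))/(-3832040 + 3379307) = (-3543709 + (-15 - 951815))/(-3832040 + 3379307) = (-3543709 - 951830)/(-452733) = -4495539*(-1/452733) = 1498513/150911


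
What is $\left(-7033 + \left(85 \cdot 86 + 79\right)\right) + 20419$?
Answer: $20775$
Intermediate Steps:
$\left(-7033 + \left(85 \cdot 86 + 79\right)\right) + 20419 = \left(-7033 + \left(7310 + 79\right)\right) + 20419 = \left(-7033 + 7389\right) + 20419 = 356 + 20419 = 20775$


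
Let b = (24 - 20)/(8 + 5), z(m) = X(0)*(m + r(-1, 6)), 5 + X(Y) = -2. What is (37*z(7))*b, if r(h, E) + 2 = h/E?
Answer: -15022/39 ≈ -385.18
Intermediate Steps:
r(h, E) = -2 + h/E
X(Y) = -7 (X(Y) = -5 - 2 = -7)
z(m) = 91/6 - 7*m (z(m) = -7*(m + (-2 - 1/6)) = -7*(m + (-2 - 1*⅙)) = -7*(m + (-2 - ⅙)) = -7*(m - 13/6) = -7*(-13/6 + m) = 91/6 - 7*m)
b = 4/13 ≈ 0.30769
(37*z(7))*b = (37*(91/6 - 7*7))*(4/13) = (37*(91/6 - 49))*(4/13) = (37*(-203/6))*(4/13) = -7511/6*4/13 = -15022/39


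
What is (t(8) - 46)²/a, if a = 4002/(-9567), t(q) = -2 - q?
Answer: -5000352/667 ≈ -7496.8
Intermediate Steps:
a = -1334/3189 (a = 4002*(-1/9567) = -1334/3189 ≈ -0.41831)
(t(8) - 46)²/a = ((-2 - 1*8) - 46)²/(-1334/3189) = ((-2 - 8) - 46)²*(-3189/1334) = (-10 - 46)²*(-3189/1334) = (-56)²*(-3189/1334) = 3136*(-3189/1334) = -5000352/667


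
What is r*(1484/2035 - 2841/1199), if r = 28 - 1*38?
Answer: 727658/44363 ≈ 16.402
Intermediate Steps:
r = -10 (r = 28 - 38 = -10)
r*(1484/2035 - 2841/1199) = -10*(1484/2035 - 2841/1199) = -10*(-363829/221815) = 727658/44363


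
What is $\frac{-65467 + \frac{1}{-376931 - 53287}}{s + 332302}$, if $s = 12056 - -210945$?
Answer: $- \frac{28165081807}{238901346054} \approx -0.11789$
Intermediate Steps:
$s = 223001$ ($s = 12056 + 210945 = 223001$)
$\frac{-65467 + \frac{1}{-376931 - 53287}}{s + 332302} = \frac{-65467 + \frac{1}{-376931 - 53287}}{223001 + 332302} = \frac{-65467 + \frac{1}{-430218}}{555303} = \left(-65467 - \frac{1}{430218}\right) \frac{1}{555303} = \left(- \frac{28165081807}{430218}\right) \frac{1}{555303} = - \frac{28165081807}{238901346054}$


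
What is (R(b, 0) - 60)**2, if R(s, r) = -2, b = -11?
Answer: 3844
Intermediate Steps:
(R(b, 0) - 60)**2 = (-2 - 60)**2 = (-62)**2 = 3844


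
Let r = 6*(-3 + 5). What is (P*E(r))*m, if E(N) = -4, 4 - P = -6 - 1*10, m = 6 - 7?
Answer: 80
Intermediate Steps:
r = 12 (r = 6*2 = 12)
m = -1
P = 20 (P = 4 - (-6 - 1*10) = 4 - (-6 - 10) = 4 - 1*(-16) = 4 + 16 = 20)
(P*E(r))*m = (20*(-4))*(-1) = -80*(-1) = 80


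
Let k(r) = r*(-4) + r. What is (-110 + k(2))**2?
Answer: 13456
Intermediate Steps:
k(r) = -3*r (k(r) = -4*r + r = -3*r)
(-110 + k(2))**2 = (-110 - 3*2)**2 = (-110 - 6)**2 = (-116)**2 = 13456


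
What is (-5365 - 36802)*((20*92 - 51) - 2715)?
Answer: 39046642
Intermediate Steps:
(-5365 - 36802)*((20*92 - 51) - 2715) = -42167*((1840 - 51) - 2715) = -42167*(1789 - 2715) = -42167*(-926) = 39046642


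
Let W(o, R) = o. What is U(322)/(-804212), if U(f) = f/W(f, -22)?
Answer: -1/804212 ≈ -1.2435e-6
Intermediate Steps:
U(f) = 1 (U(f) = f/f = 1)
U(322)/(-804212) = 1/(-804212) = 1*(-1/804212) = -1/804212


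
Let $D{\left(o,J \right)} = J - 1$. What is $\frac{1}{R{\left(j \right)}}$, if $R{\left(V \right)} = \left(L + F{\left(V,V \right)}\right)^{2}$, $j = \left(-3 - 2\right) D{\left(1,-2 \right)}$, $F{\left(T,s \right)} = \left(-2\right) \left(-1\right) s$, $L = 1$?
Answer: $\frac{1}{961} \approx 0.0010406$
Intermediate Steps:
$D{\left(o,J \right)} = -1 + J$
$F{\left(T,s \right)} = 2 s$
$j = 15$ ($j = \left(-3 - 2\right) \left(-1 - 2\right) = \left(-5\right) \left(-3\right) = 15$)
$R{\left(V \right)} = \left(1 + 2 V\right)^{2}$
$\frac{1}{R{\left(j \right)}} = \frac{1}{\left(1 + 2 \cdot 15\right)^{2}} = \frac{1}{\left(1 + 30\right)^{2}} = \frac{1}{31^{2}} = \frac{1}{961}$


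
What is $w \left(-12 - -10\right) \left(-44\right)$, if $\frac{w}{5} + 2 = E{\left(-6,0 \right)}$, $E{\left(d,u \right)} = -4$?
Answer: $-2640$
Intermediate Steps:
$w = -30$ ($w = -10 + 5 \left(-4\right) = -10 - 20 = -30$)
$w \left(-12 - -10\right) \left(-44\right) = - 30 \left(-12 - -10\right) \left(-44\right) = - 30 \left(-12 + 10\right) \left(-44\right) = \left(-30\right) \left(-2\right) \left(-44\right) = 60 \left(-44\right) = -2640$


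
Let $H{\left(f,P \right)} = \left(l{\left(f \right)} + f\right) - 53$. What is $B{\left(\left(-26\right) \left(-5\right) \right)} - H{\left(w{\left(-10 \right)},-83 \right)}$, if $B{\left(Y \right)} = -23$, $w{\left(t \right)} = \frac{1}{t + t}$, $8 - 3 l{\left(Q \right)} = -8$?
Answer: $\frac{1483}{60} \approx 24.717$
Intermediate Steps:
$l{\left(Q \right)} = \frac{16}{3}$ ($l{\left(Q \right)} = \frac{8}{3} - - \frac{8}{3} = \frac{8}{3} + \frac{8}{3} = \frac{16}{3}$)
$w{\left(t \right)} = \frac{1}{2 t}$
$H{\left(f,P \right)} = - \frac{143}{3} + f$ ($H{\left(f,P \right)} = \left(\frac{16}{3} + f\right) - 53 = - \frac{143}{3} + f$)
$B{\left(\left(-26\right) \left(-5\right) \right)} - H{\left(w{\left(-10 \right)},-83 \right)} = -23 - \left(- \frac{143}{3} + \frac{1}{2 \left(-10\right)}\right) = -23 - \left(- \frac{143}{3} + \frac{1}{2} \left(- \frac{1}{10}\right)\right) = -23 - \left(- \frac{143}{3} - \frac{1}{20}\right) = -23 - - \frac{2863}{60} = -23 + \frac{2863}{60} = \frac{1483}{60}$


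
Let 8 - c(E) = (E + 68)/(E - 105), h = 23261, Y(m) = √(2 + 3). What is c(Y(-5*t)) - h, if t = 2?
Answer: -51248183/2204 + 173*√5/11020 ≈ -23252.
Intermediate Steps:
Y(m) = √5
c(E) = 8 - (68 + E)/(-105 + E) (c(E) = 8 - (E + 68)/(E - 105) = 8 - (68 + E)/(-105 + E))
c(Y(-5*t)) - h = (-908 + 7*√5)/(-105 + √5) - 1*23261 = (-908 + 7*√5)/(-105 + √5) - 23261 = -23261 + (-908 + 7*√5)/(-105 + √5)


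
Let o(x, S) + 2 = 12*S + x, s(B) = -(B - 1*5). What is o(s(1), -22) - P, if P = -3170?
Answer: 2908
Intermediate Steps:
s(B) = 5 - B (s(B) = -(B - 5) = -(-5 + B) = 5 - B)
o(x, S) = -2 + x + 12*S (o(x, S) = -2 + (12*S + x) = -2 + (x + 12*S) = -2 + x + 12*S)
o(s(1), -22) - P = (-2 + (5 - 1*1) + 12*(-22)) - 1*(-3170) = (-2 + (5 - 1) - 264) + 3170 = (-2 + 4 - 264) + 3170 = -262 + 3170 = 2908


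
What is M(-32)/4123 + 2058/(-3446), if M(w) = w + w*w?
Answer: -81721/229159 ≈ -0.35661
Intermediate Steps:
M(w) = w + w²
M(-32)/4123 + 2058/(-3446) = -32*(1 - 32)/4123 + 2058/(-3446) = -32*(-31)*(1/4123) + 2058*(-1/3446) = 992*(1/4123) - 1029/1723 = 32/133 - 1029/1723 = -81721/229159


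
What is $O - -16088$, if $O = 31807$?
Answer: $47895$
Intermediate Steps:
$O - -16088 = 31807 - -16088 = 31807 + 16088 = 47895$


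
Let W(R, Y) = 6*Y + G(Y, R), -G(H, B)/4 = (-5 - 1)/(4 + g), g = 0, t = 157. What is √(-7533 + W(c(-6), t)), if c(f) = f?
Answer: I*√6585 ≈ 81.148*I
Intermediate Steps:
G(H, B) = 6 (G(H, B) = -4*(-5 - 1)/(4 + 0) = -(-24)/4 = -4*(-3/2) = 6)
W(R, Y) = 6 + 6*Y (W(R, Y) = 6*Y + 6 = 6 + 6*Y)
√(-7533 + W(c(-6), t)) = √(-7533 + (6 + 6*157)) = √(-7533 + (6 + 942)) = √(-7533 + 948) = √(-6585) = I*√6585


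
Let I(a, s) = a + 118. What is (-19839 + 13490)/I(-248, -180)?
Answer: 6349/130 ≈ 48.838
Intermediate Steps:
I(a, s) = 118 + a
(-19839 + 13490)/I(-248, -180) = (-19839 + 13490)/(118 - 248) = -6349/(-130) = -6349*(-1/130) = 6349/130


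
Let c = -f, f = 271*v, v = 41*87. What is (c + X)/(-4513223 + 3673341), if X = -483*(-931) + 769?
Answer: 516215/839882 ≈ 0.61463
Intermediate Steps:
v = 3567
f = 966657 (f = 271*3567 = 966657)
X = 450442 (X = 449673 + 769 = 450442)
c = -966657 (c = -1*966657 = -966657)
(c + X)/(-4513223 + 3673341) = (-966657 + 450442)/(-4513223 + 3673341) = -516215/(-839882) = -516215*(-1/839882) = 516215/839882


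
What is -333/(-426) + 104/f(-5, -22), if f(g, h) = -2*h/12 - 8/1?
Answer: -3297/142 ≈ -23.218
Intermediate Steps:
f(g, h) = -8 - h/6 (f(g, h) = -2*h*(1/12) - 8*1 = -h/6 - 8 = -8 - h/6)
-333/(-426) + 104/f(-5, -22) = -333/(-426) + 104/(-8 - ⅙*(-22)) = -333*(-1/426) + 104/(-8 + 11/3) = 111/142 + 104/(-13/3) = 111/142 + 104*(-3/13) = 111/142 - 24 = -3297/142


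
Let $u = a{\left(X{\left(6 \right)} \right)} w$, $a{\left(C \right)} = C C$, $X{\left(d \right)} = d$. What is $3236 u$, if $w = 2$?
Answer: $232992$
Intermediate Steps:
$a{\left(C \right)} = C^{2}$
$u = 72$ ($u = 6^{2} \cdot 2 = 36 \cdot 2 = 72$)
$3236 u = 3236 \cdot 72 = 232992$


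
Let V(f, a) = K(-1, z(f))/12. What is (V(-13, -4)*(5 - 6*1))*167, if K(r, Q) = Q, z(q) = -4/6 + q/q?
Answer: -167/36 ≈ -4.6389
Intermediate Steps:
z(q) = 1/3 (z(q) = -4*1/6 + 1 = -2/3 + 1 = 1/3)
V(f, a) = 1/36 (V(f, a) = (1/3)/12 = (1/3)*(1/12) = 1/36)
(V(-13, -4)*(5 - 6*1))*167 = ((5 - 6*1)/36)*167 = ((5 - 6)/36)*167 = ((1/36)*(-1))*167 = -1/36*167 = -167/36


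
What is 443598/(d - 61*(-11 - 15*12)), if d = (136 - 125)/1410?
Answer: 625473180/16427921 ≈ 38.074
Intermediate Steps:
d = 11/1410 (d = 11*(1/1410) = 11/1410 ≈ 0.0078014)
443598/(d - 61*(-11 - 15*12)) = 443598/(11/1410 - 61*(-11 - 15*12)) = 443598/(11/1410 - 61*(-11 - 180)) = 443598/(11/1410 - 61*(-191)) = 443598/(11/1410 + 11651) = 443598/(16427921/1410) = 443598*(1410/16427921) = 625473180/16427921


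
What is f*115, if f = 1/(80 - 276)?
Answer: -115/196 ≈ -0.58673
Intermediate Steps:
f = -1/196 (f = 1/(-196) = -1/196 ≈ -0.0051020)
f*115 = -1/196*115 = -115/196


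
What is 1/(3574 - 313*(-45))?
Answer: 1/17659 ≈ 5.6628e-5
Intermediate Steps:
1/(3574 - 313*(-45)) = 1/(3574 + 14085) = 1/17659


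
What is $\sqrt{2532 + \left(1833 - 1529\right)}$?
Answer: $2 \sqrt{709} \approx 53.254$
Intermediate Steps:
$\sqrt{2532 + \left(1833 - 1529\right)} = \sqrt{2532 + 304} = \sqrt{2836} = 2 \sqrt{709}$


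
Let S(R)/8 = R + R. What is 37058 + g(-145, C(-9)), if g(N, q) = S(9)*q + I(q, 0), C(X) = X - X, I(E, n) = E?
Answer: 37058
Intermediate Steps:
S(R) = 16*R (S(R) = 8*(R + R) = 8*(2*R) = 16*R)
C(X) = 0
g(N, q) = 145*q (g(N, q) = (16*9)*q + q = 144*q + q = 145*q)
37058 + g(-145, C(-9)) = 37058 + 145*0 = 37058 + 0 = 37058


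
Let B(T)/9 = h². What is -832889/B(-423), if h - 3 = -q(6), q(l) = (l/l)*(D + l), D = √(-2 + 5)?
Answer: -832889/27 + 832889*√3/54 ≈ -4132.8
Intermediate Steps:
D = √3 ≈ 1.7320
q(l) = l + √3 (q(l) = (l/l)*(√3 + l) = 1*(l + √3) = l + √3)
h = -3 - √3 (h = 3 - (6 + √3) = 3 + (-6 - √3) = -3 - √3 ≈ -4.7320)
B(T) = 9*(-3 - √3)²
-832889/B(-423) = -832889/(108 + 54*√3)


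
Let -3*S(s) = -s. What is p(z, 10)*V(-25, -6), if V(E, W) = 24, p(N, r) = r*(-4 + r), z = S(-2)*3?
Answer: 1440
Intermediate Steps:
S(s) = s/3 (S(s) = -(-1)*s/3 = s/3)
z = -2 (z = ((⅓)*(-2))*3 = -⅔*3 = -2)
p(z, 10)*V(-25, -6) = (10*(-4 + 10))*24 = (10*6)*24 = 60*24 = 1440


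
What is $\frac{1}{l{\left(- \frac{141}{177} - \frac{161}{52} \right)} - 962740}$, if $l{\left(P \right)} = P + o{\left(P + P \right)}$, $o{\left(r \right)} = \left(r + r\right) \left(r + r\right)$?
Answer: $- \frac{2353156}{2264916026725} \approx -1.039 \cdot 10^{-6}$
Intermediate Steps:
$o{\left(r \right)} = 4 r^{2}$ ($o{\left(r \right)} = 2 r 2 r = 4 r^{2}$)
$l{\left(P \right)} = P + 16 P^{2}$ ($l{\left(P \right)} = P + 4 \left(P + P\right)^{2} = P + 4 \left(2 P\right)^{2} = P + 4 \cdot 4 P^{2} = P + 16 P^{2}$)
$\frac{1}{l{\left(- \frac{141}{177} - \frac{161}{52} \right)} - 962740} = \frac{1}{\left(- \frac{141}{177} - \frac{161}{52}\right) \left(1 + 16 \left(- \frac{141}{177} - \frac{161}{52}\right)\right) - 962740} = \frac{1}{\left(\left(-141\right) \frac{1}{177} - \frac{161}{52}\right) \left(1 + 16 \left(\left(-141\right) \frac{1}{177} - \frac{161}{52}\right)\right) - 962740} = \frac{1}{\left(- \frac{47}{59} - \frac{161}{52}\right) \left(1 + 16 \left(- \frac{47}{59} - \frac{161}{52}\right)\right) - 962740} = \frac{1}{- \frac{11943 \left(1 + 16 \left(- \frac{11943}{3068}\right)\right)}{3068} - 962740} = \frac{1}{- \frac{11943 \left(1 - \frac{47772}{767}\right)}{3068} - 962740} = \frac{1}{\left(- \frac{11943}{3068}\right) \left(- \frac{47005}{767}\right) - 962740} = \frac{1}{\frac{561380715}{2353156} - 962740} = \frac{1}{- \frac{2264916026725}{2353156}} = - \frac{2353156}{2264916026725}$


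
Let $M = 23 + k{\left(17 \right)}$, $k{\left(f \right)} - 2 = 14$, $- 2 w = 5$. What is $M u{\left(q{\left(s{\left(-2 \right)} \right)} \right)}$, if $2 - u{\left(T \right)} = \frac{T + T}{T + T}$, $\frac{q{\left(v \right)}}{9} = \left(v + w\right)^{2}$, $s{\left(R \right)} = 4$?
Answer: $39$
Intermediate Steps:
$w = - \frac{5}{2}$ ($w = \left(- \frac{1}{2}\right) 5 = - \frac{5}{2} \approx -2.5$)
$k{\left(f \right)} = 16$ ($k{\left(f \right)} = 2 + 14 = 16$)
$q{\left(v \right)} = 9 \left(- \frac{5}{2} + v\right)^{2}$ ($q{\left(v \right)} = 9 \left(v - \frac{5}{2}\right)^{2} = 9 \left(- \frac{5}{2} + v\right)^{2}$)
$u{\left(T \right)} = 1$ ($u{\left(T \right)} = 2 - \frac{T + T}{T + T} = 2 - \frac{2 T}{2 T} = 2 - 2 T \frac{1}{2 T} = 2 - 1 = 1$)
$M = 39$ ($M = 23 + 16 = 39$)
$M u{\left(q{\left(s{\left(-2 \right)} \right)} \right)} = 39 \cdot 1 = 39$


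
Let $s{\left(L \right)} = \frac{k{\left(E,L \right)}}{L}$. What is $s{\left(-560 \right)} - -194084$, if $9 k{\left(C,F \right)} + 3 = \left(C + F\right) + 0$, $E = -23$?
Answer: $\frac{489091973}{2520} \approx 1.9408 \cdot 10^{5}$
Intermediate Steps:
$k{\left(C,F \right)} = - \frac{1}{3} + \frac{C}{9} + \frac{F}{9}$ ($k{\left(C,F \right)} = - \frac{1}{3} + \frac{\left(C + F\right) + 0}{9} = - \frac{1}{3} + \frac{C + F}{9} = - \frac{1}{3} + \left(\frac{C}{9} + \frac{F}{9}\right) = - \frac{1}{3} + \frac{C}{9} + \frac{F}{9}$)
$s{\left(L \right)} = \frac{- \frac{26}{9} + \frac{L}{9}}{L}$ ($s{\left(L \right)} = \frac{- \frac{1}{3} + \frac{1}{9} \left(-23\right) + \frac{L}{9}}{L} = \frac{- \frac{1}{3} - \frac{23}{9} + \frac{L}{9}}{L} = \frac{- \frac{26}{9} + \frac{L}{9}}{L}$)
$s{\left(-560 \right)} - -194084 = \frac{-26 - 560}{9 \left(-560\right)} - -194084 = \frac{1}{9} \left(- \frac{1}{560}\right) \left(-586\right) + 194084 = \frac{293}{2520} + 194084 = \frac{489091973}{2520}$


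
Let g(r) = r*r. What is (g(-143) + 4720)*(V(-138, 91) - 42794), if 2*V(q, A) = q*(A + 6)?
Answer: -1245538303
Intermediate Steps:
g(r) = r²
V(q, A) = q*(6 + A)/2 (V(q, A) = (q*(A + 6))/2 = (q*(6 + A))/2 = q*(6 + A)/2)
(g(-143) + 4720)*(V(-138, 91) - 42794) = ((-143)² + 4720)*((½)*(-138)*(6 + 91) - 42794) = (20449 + 4720)*((½)*(-138)*97 - 42794) = 25169*(-6693 - 42794) = 25169*(-49487) = -1245538303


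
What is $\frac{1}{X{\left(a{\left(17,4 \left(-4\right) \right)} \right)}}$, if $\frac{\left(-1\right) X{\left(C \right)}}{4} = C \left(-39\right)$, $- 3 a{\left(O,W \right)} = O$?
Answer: $- \frac{1}{884} \approx -0.0011312$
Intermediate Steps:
$a{\left(O,W \right)} = - \frac{O}{3}$
$X{\left(C \right)} = 156 C$ ($X{\left(C \right)} = - 4 C \left(-39\right) = - 4 \left(- 39 C\right) = 156 C$)
$\frac{1}{X{\left(a{\left(17,4 \left(-4\right) \right)} \right)}} = \frac{1}{156 \left(\left(- \frac{1}{3}\right) 17\right)} = \frac{1}{156 \left(- \frac{17}{3}\right)} = \frac{1}{-884} = - \frac{1}{884}$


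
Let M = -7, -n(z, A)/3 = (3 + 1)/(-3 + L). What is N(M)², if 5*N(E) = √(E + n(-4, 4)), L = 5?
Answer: -13/25 ≈ -0.52000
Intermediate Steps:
n(z, A) = -6 (n(z, A) = -3*(3 + 1)/(-3 + 5) = -12/2 = -3*2 = -6)
N(E) = √(-6 + E)/5 (N(E) = √(E - 6)/5 = √(-6 + E)/5)
N(M)² = (√(-6 - 7)/5)² = (√(-13)/5)² = ((I*√13)/5)² = (I*√13/5)² = -13/25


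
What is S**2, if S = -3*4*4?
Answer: 2304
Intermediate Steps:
S = -48 (S = -12*4 = -48)
S**2 = (-48)**2 = 2304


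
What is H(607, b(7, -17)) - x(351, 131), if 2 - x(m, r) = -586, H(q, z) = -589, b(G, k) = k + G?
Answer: -1177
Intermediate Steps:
b(G, k) = G + k
x(m, r) = 588 (x(m, r) = 2 - 1*(-586) = 2 + 586 = 588)
H(607, b(7, -17)) - x(351, 131) = -589 - 1*588 = -589 - 588 = -1177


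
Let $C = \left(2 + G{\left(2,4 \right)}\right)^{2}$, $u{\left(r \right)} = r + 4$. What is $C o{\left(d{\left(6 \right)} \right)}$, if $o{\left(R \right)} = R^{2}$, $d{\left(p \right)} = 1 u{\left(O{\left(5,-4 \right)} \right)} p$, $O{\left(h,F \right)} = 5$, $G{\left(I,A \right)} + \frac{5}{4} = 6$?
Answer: $\frac{531441}{4} \approx 1.3286 \cdot 10^{5}$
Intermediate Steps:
$G{\left(I,A \right)} = \frac{19}{4}$ ($G{\left(I,A \right)} = - \frac{5}{4} + 6 = \frac{19}{4}$)
$u{\left(r \right)} = 4 + r$
$d{\left(p \right)} = 9 p$ ($d{\left(p \right)} = 1 \left(4 + 5\right) p = 1 \cdot 9 p = 9 p$)
$C = \frac{729}{16}$ ($C = \left(2 + \frac{19}{4}\right)^{2} = \left(\frac{27}{4}\right)^{2} = \frac{729}{16} \approx 45.563$)
$C o{\left(d{\left(6 \right)} \right)} = \frac{729 \left(9 \cdot 6\right)^{2}}{16} = \frac{729 \cdot 54^{2}}{16} = \frac{729}{16} \cdot 2916 = \frac{531441}{4}$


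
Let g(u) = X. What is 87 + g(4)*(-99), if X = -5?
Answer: 582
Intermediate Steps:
g(u) = -5
87 + g(4)*(-99) = 87 - 5*(-99) = 87 + 495 = 582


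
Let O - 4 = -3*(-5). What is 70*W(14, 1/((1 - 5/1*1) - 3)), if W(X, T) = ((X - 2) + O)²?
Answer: 67270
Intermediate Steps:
O = 19 (O = 4 - 3*(-5) = 4 + 15 = 19)
W(X, T) = (17 + X)² (W(X, T) = ((X - 2) + 19)² = ((-2 + X) + 19)² = (17 + X)²)
70*W(14, 1/((1 - 5/1*1) - 3)) = 70*(17 + 14)² = 70*31² = 70*961 = 67270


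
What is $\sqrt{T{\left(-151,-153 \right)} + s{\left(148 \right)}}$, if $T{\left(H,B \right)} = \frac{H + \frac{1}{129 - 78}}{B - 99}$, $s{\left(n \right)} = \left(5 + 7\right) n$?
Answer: $\frac{\sqrt{41588409}}{153} \approx 42.15$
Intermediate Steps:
$s{\left(n \right)} = 12 n$
$T{\left(H,B \right)} = \frac{\frac{1}{51} + H}{-99 + B}$ ($T{\left(H,B \right)} = \frac{H + \frac{1}{51}}{-99 + B} = \frac{\frac{1}{51} + H}{-99 + B}$)
$\sqrt{T{\left(-151,-153 \right)} + s{\left(148 \right)}} = \sqrt{\frac{\frac{1}{51} - 151}{-99 - 153} + 12 \cdot 148} = \sqrt{\frac{1}{-252} \left(- \frac{7700}{51}\right) + 1776} = \sqrt{\left(- \frac{1}{252}\right) \left(- \frac{7700}{51}\right) + 1776} = \sqrt{\frac{275}{459} + 1776} = \sqrt{\frac{815459}{459}} = \frac{\sqrt{41588409}}{153}$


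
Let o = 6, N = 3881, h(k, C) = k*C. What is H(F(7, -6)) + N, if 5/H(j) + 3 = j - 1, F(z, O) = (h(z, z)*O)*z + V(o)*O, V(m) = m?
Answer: 8142333/2098 ≈ 3881.0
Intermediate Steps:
h(k, C) = C*k
F(z, O) = 6*O + O*z³ (F(z, O) = ((z*z)*O)*z + 6*O = (z²*O)*z + 6*O = (O*z²)*z + 6*O = O*z³ + 6*O = 6*O + O*z³)
H(j) = 5/(-4 + j) (H(j) = 5/(-3 + (j - 1)) = 5/(-3 + (-1 + j)) = 5/(-4 + j))
H(F(7, -6)) + N = 5/(-4 - 6*(6 + 7³)) + 3881 = 5/(-4 - 6*(6 + 343)) + 3881 = 5/(-4 - 6*349) + 3881 = 5/(-4 - 2094) + 3881 = 5/(-2098) + 3881 = 5*(-1/2098) + 3881 = -5/2098 + 3881 = 8142333/2098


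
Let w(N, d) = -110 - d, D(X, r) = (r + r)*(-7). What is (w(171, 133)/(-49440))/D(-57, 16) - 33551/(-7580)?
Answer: 6192678677/1399086080 ≈ 4.4262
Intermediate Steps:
D(X, r) = -14*r (D(X, r) = (2*r)*(-7) = -14*r)
(w(171, 133)/(-49440))/D(-57, 16) - 33551/(-7580) = ((-110 - 1*133)/(-49440))/((-14*16)) - 33551/(-7580) = ((-110 - 133)*(-1/49440))/(-224) - 33551*(-1/7580) = -243*(-1/49440)*(-1/224) + 33551/7580 = (81/16480)*(-1/224) + 33551/7580 = -81/3691520 + 33551/7580 = 6192678677/1399086080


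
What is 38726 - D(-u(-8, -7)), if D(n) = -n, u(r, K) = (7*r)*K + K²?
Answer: 38285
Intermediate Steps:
u(r, K) = K² + 7*K*r (u(r, K) = 7*K*r + K² = K² + 7*K*r)
38726 - D(-u(-8, -7)) = 38726 - (-1)*(-(-7)*(-7 + 7*(-8))) = 38726 - (-1)*(-(-7)*(-7 - 56)) = 38726 - (-1)*(-(-7)*(-63)) = 38726 - (-1)*(-1*441) = 38726 - (-1)*(-441) = 38726 - 1*441 = 38726 - 441 = 38285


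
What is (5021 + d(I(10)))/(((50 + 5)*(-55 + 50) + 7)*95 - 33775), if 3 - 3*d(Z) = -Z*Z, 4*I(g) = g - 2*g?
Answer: -60289/710820 ≈ -0.084816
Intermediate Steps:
I(g) = -g/4 (I(g) = (g - 2*g)/4 = (-g)/4 = -g/4)
d(Z) = 1 + Z²/3 (d(Z) = 1 - (-1)*Z*Z/3 = 1 - (-1)*Z²/3 = 1 + Z²/3)
(5021 + d(I(10)))/(((50 + 5)*(-55 + 50) + 7)*95 - 33775) = (5021 + (1 + (-¼*10)²/3))/(((50 + 5)*(-55 + 50) + 7)*95 - 33775) = (5021 + (1 + (-5/2)²/3))/((55*(-5) + 7)*95 - 33775) = (5021 + (1 + (⅓)*(25/4)))/((-275 + 7)*95 - 33775) = (5021 + (1 + 25/12))/(-268*95 - 33775) = (5021 + 37/12)/(-25460 - 33775) = (60289/12)/(-59235) = (60289/12)*(-1/59235) = -60289/710820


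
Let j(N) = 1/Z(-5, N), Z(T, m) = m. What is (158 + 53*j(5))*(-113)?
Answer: -95259/5 ≈ -19052.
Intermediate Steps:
j(N) = 1/N
(158 + 53*j(5))*(-113) = (158 + 53/5)*(-113) = (843/5)*(-113) = -95259/5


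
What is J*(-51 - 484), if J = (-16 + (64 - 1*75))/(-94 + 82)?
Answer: -4815/4 ≈ -1203.8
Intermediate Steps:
J = 9/4 (J = (-16 + (64 - 75))/(-12) = (-16 - 11)*(-1/12) = -27*(-1/12) = 9/4 ≈ 2.2500)
J*(-51 - 484) = 9*(-51 - 484)/4 = (9/4)*(-535) = -4815/4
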